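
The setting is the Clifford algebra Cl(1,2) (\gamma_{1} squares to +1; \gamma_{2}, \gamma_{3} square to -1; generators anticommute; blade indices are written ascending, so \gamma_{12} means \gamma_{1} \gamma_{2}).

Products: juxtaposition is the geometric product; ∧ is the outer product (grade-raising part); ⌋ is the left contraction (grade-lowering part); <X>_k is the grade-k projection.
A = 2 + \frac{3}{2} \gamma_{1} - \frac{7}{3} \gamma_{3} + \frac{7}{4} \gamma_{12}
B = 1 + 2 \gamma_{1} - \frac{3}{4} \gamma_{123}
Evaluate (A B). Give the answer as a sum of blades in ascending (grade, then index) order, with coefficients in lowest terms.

step 1: 5 + \frac{11}{2} \gamma_{1} - \frac{7}{2} \gamma_{2} - \frac{175}{48} \gamma_{3} + \frac{14}{3} \gamma_{13} - \frac{9}{8} \gamma_{23} - \frac{3}{2} \gamma_{123}
Answer: 5 + \frac{11}{2} \gamma_{1} - \frac{7}{2} \gamma_{2} - \frac{175}{48} \gamma_{3} + \frac{14}{3} \gamma_{13} - \frac{9}{8} \gamma_{23} - \frac{3}{2} \gamma_{123}


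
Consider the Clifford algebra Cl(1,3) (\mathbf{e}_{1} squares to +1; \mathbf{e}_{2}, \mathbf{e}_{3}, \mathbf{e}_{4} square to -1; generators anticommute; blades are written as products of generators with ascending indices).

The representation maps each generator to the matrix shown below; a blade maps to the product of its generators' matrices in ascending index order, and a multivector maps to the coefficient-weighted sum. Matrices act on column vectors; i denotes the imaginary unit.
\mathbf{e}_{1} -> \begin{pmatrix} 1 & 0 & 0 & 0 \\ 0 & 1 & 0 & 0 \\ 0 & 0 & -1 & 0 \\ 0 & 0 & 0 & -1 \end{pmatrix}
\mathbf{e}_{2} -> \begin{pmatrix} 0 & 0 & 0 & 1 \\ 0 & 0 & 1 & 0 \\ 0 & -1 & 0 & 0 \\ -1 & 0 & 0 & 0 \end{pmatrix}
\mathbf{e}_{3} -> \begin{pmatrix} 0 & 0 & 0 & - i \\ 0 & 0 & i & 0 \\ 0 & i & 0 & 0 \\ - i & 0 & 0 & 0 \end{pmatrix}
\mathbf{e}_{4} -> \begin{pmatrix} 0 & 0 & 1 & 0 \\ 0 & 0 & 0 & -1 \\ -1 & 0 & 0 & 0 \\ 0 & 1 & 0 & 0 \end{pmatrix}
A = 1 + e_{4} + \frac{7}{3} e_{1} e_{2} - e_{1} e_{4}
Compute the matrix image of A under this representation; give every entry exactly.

Bivector images (products of the table entries): rho(e_{1} e_{2}) = rho(\mathbf{e}_{1})rho(\mathbf{e}_{2}) = \begin{pmatrix} 0 & 0 & 0 & 1 \\ 0 & 0 & 1 & 0 \\ 0 & 1 & 0 & 0 \\ 1 & 0 & 0 & 0 \end{pmatrix}; rho(e_{1} e_{4}) = rho(\mathbf{e}_{1})rho(\mathbf{e}_{4}) = \begin{pmatrix} 0 & 0 & 1 & 0 \\ 0 & 0 & 0 & -1 \\ 1 & 0 & 0 & 0 \\ 0 & -1 & 0 & 0 \end{pmatrix}.
M = (1)*1 + (1)*rho(e_{4}) + (\frac{7}{3})*rho(e_{1} e_{2}) + (-1)*rho(e_{1} e_{4}), summed entrywise (1 is the identity matrix):
Answer: \begin{pmatrix} 1 & 0 & 0 & \frac{7}{3} \\ 0 & 1 & \frac{7}{3} & 0 \\ -2 & \frac{7}{3} & 1 & 0 \\ \frac{7}{3} & 2 & 0 & 1 \end{pmatrix}


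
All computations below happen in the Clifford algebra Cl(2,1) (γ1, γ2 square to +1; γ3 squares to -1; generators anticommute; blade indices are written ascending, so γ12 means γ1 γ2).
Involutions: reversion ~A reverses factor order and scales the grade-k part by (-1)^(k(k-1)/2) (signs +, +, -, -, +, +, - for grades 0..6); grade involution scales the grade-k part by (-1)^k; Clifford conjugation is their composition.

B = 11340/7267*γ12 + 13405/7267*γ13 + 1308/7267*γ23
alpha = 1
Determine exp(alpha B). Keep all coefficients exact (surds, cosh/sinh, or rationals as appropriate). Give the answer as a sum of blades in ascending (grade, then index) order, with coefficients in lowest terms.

B^2 term by term: the squares give (11340/7267)^2*(γ12)^2 + (13405/7267)^2*(γ13)^2 + (1308/7267)^2*(γ23)^2 = 128595600/52809289*(-1) + 179694025/52809289*(+1) + 1710864/52809289*(+1) = 1 (each basis 2-blade squares to minus the product of its generators' squares); cross terms between blades sharing an index anticommute and cancel. So B^2 = 1.
B^2 = 1 — since the square is positive, the closed form is hyperbolic: l = 1, alpha*l = 1, so exp(alpha B) = cosh(1) + (sinh(1)/1)*B = cosh(1) + (sinh(1))*B.
Answer: cosh(1) + 11340*sinh(1)/7267*γ12 + 13405*sinh(1)/7267*γ13 + 1308*sinh(1)/7267*γ23


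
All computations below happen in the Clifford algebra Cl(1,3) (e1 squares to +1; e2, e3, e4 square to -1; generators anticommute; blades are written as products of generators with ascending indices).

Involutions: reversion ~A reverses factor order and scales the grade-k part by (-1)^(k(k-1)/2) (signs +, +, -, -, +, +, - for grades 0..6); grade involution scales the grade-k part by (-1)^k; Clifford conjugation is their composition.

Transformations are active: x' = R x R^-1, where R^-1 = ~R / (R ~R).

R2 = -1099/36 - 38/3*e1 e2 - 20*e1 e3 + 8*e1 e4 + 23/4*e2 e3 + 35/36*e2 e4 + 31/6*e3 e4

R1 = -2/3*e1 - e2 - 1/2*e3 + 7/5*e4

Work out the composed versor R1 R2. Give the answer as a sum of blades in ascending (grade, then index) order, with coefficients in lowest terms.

Distribute over the terms of R1 (each basis-blade product reordered to ascending indices, repeated generators contracted through their squares):
(-2/3*e1) R2 = 1099/54*e1 + 76/9*e2 + 40/3*e3 - 16/3*e4 - 23/6*e1 e2 e3 - 35/54*e1 e2 e4 - 31/9*e1 e3 e4
(-e2) R2 = 38/3*e1 + 1099/36*e2 + 23/4*e3 + 35/36*e4 - 20*e1 e2 e3 + 8*e1 e2 e4 - 31/6*e2 e3 e4
(-1/2*e3) R2 = 10*e1 - 23/8*e2 + 1099/72*e3 + 31/12*e4 + 19/3*e1 e2 e3 + 4*e1 e3 e4 + 35/72*e2 e3 e4
(7/5*e4) R2 = 56/5*e1 + 49/36*e2 + 217/30*e3 - 7693/180*e4 - 266/15*e1 e2 e4 - 28*e1 e3 e4 + 161/20*e2 e3 e4
Summing the partial products and collecting blades:
Answer: 14639/270*e1 + 899/24*e2 + 14969/360*e3 - 2671/60*e4 - 35/2*e1 e2 e3 - 2803/270*e1 e2 e4 - 247/9*e1 e3 e4 + 1213/360*e2 e3 e4


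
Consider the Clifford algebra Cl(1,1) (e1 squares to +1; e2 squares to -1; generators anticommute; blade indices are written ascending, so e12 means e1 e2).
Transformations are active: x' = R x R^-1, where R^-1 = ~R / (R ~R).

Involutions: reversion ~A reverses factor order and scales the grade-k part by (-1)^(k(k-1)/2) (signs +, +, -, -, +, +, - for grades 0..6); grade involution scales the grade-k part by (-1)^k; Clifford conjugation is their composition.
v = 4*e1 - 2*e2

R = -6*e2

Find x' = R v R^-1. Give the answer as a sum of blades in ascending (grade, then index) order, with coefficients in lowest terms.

~R = -6*e2, and R ~R = -36, so R^-1 = ~R / (-36).
R v = -12 + 24*e12
Answer: -4*e1 - 2*e2


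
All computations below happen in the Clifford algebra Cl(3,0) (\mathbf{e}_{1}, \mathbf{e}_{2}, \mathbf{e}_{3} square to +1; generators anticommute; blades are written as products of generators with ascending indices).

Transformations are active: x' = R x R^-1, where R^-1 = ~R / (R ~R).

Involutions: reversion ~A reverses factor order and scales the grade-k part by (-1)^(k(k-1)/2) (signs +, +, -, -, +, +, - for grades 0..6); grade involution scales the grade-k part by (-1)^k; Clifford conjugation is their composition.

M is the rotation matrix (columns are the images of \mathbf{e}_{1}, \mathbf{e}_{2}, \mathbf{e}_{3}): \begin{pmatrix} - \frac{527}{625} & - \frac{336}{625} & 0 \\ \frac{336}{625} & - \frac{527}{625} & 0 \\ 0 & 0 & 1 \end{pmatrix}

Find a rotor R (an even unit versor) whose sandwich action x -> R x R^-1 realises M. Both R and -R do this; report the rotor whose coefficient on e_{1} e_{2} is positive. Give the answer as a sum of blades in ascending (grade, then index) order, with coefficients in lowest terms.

Method: write R = a + b12*e_{1} e_{2} + b13*e_{1} e_{3} + b23*e_{2} e_{3} with a^2 + b12^2 + b13^2 + b23^2 = 1 (so R^-1 = ~R). Expanding the columns R e_j ~R gives tr M = 4a^2 - 1 and, from the antisymmetric part, M21 - M12 = -4a*b12, M13 - M31 = 4a*b13, M32 - M23 = -4a*b23.
Here tr M = -\frac{429}{625}, so a^2 = (1 + tr M)/4 = \frac{49}{625} and a = ±\frac{7}{25}. Taking a = \frac{7}{25}: M21 - M12 = \frac{672}{625}, M13 - M31 = 0, M32 - M23 = 0, giving b12 = -\frac{24}{25}, b13 = 0, b23 = 0, i.e. R = \frac{7}{25} - \frac{24}{25} e_{1} e_{2}.
Its e_{1} e_{2} coefficient is negative, so report the other preimage -R.
Answer: -\frac{7}{25} + \frac{24}{25} e_{1} e_{2}. Sheet selection: the two-to-one cover makes ±R indistinguishable at the matrix level (trace -\frac{429}{625}), so uniqueness comes from the required sign on e_{1} e_{2}.


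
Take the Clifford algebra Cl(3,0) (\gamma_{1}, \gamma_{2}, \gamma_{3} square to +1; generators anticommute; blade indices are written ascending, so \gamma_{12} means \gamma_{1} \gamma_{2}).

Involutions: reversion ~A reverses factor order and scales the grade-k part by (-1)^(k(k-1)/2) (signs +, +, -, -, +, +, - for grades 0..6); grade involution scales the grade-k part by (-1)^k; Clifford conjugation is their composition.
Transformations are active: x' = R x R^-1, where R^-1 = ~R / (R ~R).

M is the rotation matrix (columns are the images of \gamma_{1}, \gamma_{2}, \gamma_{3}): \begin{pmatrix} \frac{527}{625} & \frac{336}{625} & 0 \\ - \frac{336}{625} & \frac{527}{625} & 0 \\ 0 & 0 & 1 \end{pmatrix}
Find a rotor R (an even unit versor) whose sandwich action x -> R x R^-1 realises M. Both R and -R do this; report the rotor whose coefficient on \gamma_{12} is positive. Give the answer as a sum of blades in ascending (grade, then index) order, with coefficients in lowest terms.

Method: write R = a + b12*\gamma_{12} + b13*\gamma_{13} + b23*\gamma_{23} with a^2 + b12^2 + b13^2 + b23^2 = 1 (so R^-1 = ~R). Expanding the columns R e_j ~R gives tr M = 4a^2 - 1 and, from the antisymmetric part, M21 - M12 = -4a*b12, M13 - M31 = 4a*b13, M32 - M23 = -4a*b23.
Here tr M = \frac{1679}{625}, so a^2 = (1 + tr M)/4 = \frac{576}{625} and a = ±\frac{24}{25}. Taking a = \frac{24}{25}: M21 - M12 = -\frac{672}{625}, M13 - M31 = 0, M32 - M23 = 0, giving b12 = \frac{7}{25}, b13 = 0, b23 = 0, i.e. R = \frac{24}{25} + \frac{7}{25} \gamma_{12}.
Its \gamma_{12} coefficient is already positive.
Answer: \frac{24}{25} + \frac{7}{25} \gamma_{12}. Uniqueness: Spin(3) -> SO(3) maps R and -R to the same rotation of trace \frac{1679}{625}; fixing the sign of the \gamma_{12} coefficient removes the ambiguity.


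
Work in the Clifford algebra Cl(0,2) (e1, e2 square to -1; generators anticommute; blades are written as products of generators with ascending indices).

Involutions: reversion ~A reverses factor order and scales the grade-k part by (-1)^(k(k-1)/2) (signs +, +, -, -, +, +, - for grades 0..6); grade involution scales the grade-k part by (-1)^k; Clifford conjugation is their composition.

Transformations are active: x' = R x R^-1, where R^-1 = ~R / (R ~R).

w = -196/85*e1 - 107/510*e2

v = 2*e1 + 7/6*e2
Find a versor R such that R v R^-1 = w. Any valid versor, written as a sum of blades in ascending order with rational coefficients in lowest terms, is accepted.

Here q(v) = q(w) = -193/36; the classical choice R = v + w = -26/85*e1 + 244/255*e2 then realises v -> w under the sandwich.
Answer: -26/85*e1 + 244/255*e2


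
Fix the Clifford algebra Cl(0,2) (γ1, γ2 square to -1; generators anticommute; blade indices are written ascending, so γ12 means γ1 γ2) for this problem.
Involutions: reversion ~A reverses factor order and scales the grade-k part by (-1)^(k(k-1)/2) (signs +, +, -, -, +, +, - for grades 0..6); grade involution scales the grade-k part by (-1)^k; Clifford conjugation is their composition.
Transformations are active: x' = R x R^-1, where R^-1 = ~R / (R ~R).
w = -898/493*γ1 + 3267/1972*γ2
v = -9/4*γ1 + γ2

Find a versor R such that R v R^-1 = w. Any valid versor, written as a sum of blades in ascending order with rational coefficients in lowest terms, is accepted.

Since q(v) = q(w) = -97/16, the sum R = v + w = -8029/1972*γ1 + 5239/1972*γ2 does the job whenever invertible.
Answer: -8029/1972*γ1 + 5239/1972*γ2


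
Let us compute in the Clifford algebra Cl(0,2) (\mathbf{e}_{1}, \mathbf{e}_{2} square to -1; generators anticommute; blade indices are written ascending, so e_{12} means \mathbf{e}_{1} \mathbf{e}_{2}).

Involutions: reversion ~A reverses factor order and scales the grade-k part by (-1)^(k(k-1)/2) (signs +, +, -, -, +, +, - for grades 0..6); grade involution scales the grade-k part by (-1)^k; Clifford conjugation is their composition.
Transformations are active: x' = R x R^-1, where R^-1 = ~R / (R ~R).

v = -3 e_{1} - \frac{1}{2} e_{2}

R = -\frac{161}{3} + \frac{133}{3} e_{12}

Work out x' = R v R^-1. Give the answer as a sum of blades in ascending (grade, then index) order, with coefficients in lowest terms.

~R = -\frac{161}{3} - \frac{133}{3} e_{12}, and R ~R = \frac{43610}{9}, so R^-1 = ~R / (\frac{43610}{9}).
R v = \frac{1099}{6} e_{1} - \frac{637}{6} e_{2}
Answer: -\frac{941}{890} e_{1} + \frac{1269}{445} e_{2}


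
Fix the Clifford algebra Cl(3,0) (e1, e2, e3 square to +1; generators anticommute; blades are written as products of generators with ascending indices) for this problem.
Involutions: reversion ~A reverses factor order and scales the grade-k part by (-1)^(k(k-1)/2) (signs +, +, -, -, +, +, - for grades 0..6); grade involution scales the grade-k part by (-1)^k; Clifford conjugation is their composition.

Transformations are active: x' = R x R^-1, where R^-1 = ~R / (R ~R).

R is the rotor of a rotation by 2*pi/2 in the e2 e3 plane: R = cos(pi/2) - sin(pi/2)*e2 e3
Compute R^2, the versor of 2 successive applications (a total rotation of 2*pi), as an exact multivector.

The rotor phase is half the rotation angle and phases add under composition, so 2 steps in the e2 e3 plane accumulate phase 2*(pi/2) = pi: R^2 = cos(pi) - sin(pi)*e2 e3.
cos(pi) = -1 and sin(pi) = 0, so R^2 = -1. The total rotation 2*pi is 1 full turn, so every vector returns to itself, yet the rotor is -1, on the OTHER sheet of the double cover (an odd number of 2*pi turns).
Answer: -1


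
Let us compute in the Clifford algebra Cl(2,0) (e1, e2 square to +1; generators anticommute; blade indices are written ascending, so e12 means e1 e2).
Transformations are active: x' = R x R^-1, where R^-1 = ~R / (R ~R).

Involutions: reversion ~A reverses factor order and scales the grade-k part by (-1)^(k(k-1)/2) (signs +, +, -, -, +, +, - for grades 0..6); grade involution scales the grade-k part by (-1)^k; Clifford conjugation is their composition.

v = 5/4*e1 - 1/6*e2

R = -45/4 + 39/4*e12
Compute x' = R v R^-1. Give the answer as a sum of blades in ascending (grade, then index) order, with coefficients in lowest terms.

~R = -45/4 - 39/4*e12, and R ~R = 1773/8, so R^-1 = ~R / (1773/8).
R v = -251/16*e1 - 165/16*e2
Answer: 135/394*e1 + 2869/2364*e2


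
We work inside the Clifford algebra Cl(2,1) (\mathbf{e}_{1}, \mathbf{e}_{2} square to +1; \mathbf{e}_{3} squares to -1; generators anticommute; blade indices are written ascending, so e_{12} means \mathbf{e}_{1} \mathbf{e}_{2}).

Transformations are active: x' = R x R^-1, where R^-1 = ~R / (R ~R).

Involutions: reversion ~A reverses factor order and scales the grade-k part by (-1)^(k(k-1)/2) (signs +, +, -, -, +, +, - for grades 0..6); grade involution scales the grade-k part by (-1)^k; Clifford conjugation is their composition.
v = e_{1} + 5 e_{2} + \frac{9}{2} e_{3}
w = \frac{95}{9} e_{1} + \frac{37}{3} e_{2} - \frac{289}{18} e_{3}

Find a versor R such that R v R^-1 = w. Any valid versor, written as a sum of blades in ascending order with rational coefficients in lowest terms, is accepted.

Reasoning: v^2 = w^2 = \frac{23}{4} since conjugation preserves the quadratic form; R = v + w = \frac{104}{9} e_{1} + \frac{52}{3} e_{2} - \frac{104}{9} e_{3} is then valid when invertible, keeping its own part and reversing (v - w)/2.
Answer: \frac{104}{9} e_{1} + \frac{52}{3} e_{2} - \frac{104}{9} e_{3}


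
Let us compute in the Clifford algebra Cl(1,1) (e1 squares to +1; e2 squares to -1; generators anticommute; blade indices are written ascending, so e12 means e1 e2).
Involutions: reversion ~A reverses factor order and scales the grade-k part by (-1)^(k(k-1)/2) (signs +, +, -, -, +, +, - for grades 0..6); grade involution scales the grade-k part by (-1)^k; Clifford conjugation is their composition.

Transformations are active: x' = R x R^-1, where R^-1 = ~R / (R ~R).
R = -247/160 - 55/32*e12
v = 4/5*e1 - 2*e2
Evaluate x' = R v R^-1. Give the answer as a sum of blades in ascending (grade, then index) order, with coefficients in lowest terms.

~R = -247/160 + 55/32*e12, and R ~R = -1827/3200, so R^-1 = ~R / (-1827/3200).
R v = -1869/400*e1 + 357/80*e2
Answer: -22679/870*e1 + 4547/174*e2


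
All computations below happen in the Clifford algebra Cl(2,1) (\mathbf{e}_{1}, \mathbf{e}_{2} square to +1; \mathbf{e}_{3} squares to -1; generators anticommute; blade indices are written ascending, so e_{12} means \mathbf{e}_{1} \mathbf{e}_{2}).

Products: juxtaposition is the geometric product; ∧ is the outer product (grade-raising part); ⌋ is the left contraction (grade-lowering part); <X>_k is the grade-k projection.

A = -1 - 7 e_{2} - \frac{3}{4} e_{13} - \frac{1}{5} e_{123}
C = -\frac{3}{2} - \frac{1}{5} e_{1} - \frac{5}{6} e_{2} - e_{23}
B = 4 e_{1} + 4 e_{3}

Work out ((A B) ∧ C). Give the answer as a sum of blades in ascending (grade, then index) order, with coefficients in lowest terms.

step 1: -e_{1} - e_{3} + \frac{144}{5} e_{12} - \frac{144}{5} e_{23}
step 2: \frac{3}{2} e_{1} + \frac{3}{2} e_{3} - \frac{1271}{30} e_{12} - \frac{1}{5} e_{13} + \frac{1271}{30} e_{23} + \frac{169}{25} e_{123}
Answer: \frac{3}{2} e_{1} + \frac{3}{2} e_{3} - \frac{1271}{30} e_{12} - \frac{1}{5} e_{13} + \frac{1271}{30} e_{23} + \frac{169}{25} e_{123}


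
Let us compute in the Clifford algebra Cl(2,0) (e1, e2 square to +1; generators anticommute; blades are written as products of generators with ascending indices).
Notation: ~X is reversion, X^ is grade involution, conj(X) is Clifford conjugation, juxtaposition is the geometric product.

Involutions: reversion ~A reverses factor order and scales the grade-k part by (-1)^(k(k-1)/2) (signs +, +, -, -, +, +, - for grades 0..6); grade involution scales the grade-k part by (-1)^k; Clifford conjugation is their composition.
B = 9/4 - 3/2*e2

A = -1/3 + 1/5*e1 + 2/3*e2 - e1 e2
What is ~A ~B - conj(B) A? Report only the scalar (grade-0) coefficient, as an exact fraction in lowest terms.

first term: -7/4 - 21/20*e1 + 2*e2 + 39/20*e1 e2
second term: 1/4 + 39/20*e1 + e2 - 51/20*e1 e2
Answer: -2


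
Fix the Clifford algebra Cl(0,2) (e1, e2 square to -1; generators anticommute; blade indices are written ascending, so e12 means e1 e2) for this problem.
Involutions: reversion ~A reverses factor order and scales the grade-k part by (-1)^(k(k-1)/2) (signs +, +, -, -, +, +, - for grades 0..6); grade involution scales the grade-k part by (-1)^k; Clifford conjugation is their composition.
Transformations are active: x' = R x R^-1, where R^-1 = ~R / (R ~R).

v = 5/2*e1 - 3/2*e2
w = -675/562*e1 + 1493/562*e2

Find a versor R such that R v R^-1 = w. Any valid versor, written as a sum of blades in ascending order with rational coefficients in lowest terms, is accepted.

Why this works: both vectors square to -17/2, so q(v) = q(w) and R = v + w = 365/281*e1 + 325/281*e2 carries v to w — its own direction survives, the complement (v - w)/2 flips.
Answer: 365/281*e1 + 325/281*e2


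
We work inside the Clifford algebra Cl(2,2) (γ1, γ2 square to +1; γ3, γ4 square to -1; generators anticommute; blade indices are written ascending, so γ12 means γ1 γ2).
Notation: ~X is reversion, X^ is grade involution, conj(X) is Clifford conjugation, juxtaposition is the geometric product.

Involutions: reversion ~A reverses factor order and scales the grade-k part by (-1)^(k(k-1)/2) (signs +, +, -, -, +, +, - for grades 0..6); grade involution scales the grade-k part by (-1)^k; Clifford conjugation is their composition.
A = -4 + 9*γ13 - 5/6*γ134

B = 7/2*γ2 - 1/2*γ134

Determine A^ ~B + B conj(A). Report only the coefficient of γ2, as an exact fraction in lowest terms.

first term: -5/12 - 14*γ2 + 9/2*γ4 - 63/2*γ123 - 2*γ134 + 35/12*γ1234
second term: -5/12 - 14*γ2 + 9/2*γ4 + 63/2*γ123 + 2*γ134 + 35/12*γ1234
Answer: -28


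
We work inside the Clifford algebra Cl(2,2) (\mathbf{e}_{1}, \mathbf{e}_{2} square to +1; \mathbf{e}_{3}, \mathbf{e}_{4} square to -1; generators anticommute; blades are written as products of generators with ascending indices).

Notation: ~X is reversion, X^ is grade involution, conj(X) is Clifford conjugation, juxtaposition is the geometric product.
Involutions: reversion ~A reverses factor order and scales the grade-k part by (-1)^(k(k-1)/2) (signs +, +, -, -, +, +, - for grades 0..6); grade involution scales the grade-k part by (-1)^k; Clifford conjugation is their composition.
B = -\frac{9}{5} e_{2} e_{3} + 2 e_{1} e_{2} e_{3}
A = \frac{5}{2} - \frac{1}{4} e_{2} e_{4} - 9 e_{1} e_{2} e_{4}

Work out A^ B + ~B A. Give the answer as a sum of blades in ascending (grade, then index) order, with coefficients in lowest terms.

first term: -\frac{9}{2} e_{2} e_{3} + \frac{369}{20} e_{3} e_{4} + 5 e_{1} e_{2} e_{3} - \frac{167}{10} e_{1} e_{3} e_{4}
second term: \frac{9}{2} e_{2} e_{3} - \frac{351}{20} e_{3} e_{4} - 5 e_{1} e_{2} e_{3} + \frac{157}{10} e_{1} e_{3} e_{4}
Answer: \frac{9}{10} e_{3} e_{4} - e_{1} e_{3} e_{4}


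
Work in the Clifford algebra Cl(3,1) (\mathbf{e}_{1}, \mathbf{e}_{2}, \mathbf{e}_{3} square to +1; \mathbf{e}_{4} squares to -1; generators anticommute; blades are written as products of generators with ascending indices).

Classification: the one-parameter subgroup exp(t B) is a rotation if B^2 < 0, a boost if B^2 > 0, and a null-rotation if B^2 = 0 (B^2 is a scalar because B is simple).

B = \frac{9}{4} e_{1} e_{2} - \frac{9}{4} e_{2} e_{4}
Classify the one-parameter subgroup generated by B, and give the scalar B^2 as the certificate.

B^2 term by term: the squares give (\frac{9}{4})^2*(e_{1} e_{2})^2 + (-\frac{9}{4})^2*(e_{2} e_{4})^2 = \frac{81}{16}*(-1) + \frac{81}{16}*(+1) = 0 (each basis 2-blade squares to minus the product of its generators' squares); cross terms between blades sharing an index anticommute and cancel. So B^2 = 0.
Answer: null-rotation, certificate B^2 = 0. Certificate logic: 0 is a conjugation-invariant scalar, so its sign fixes rotation versus boost versus null-rotation outright.


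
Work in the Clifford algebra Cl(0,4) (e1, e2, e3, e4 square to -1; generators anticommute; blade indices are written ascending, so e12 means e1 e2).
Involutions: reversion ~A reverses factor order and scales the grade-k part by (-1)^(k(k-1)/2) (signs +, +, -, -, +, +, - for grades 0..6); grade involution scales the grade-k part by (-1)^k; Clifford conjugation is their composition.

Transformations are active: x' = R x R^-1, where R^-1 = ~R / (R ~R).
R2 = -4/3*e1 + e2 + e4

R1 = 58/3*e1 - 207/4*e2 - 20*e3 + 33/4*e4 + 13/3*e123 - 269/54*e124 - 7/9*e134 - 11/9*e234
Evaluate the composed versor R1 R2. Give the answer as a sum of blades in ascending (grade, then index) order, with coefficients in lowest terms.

Distribute over the terms of R2 (each basis-blade product reordered to ascending indices, repeated generators contracted through their squares):
R1 (-4/3*e1) = 232/9 - 69*e12 - 80/3*e13 + 11*e14 + 52/9*e23 - 538/81*e24 - 28/27*e34 - 44/27*e1234
R1 (e2) = 207/4 + 58/3*e12 + 13/3*e13 - 269/54*e14 + 20*e23 - 33/4*e24 + 11/9*e34 - 7/9*e1234
R1 (e4) = -33/4 + 269/54*e12 + 7/9*e13 + 58/3*e14 + 11/9*e23 - 207/4*e24 - 20*e34 + 13/3*e1234
Summing the partial products and collecting blades:
Answer: 1247/18 - 2413/54*e12 - 194/9*e13 + 1369/54*e14 + 27*e23 - 5398/81*e24 - 535/27*e34 + 52/27*e1234


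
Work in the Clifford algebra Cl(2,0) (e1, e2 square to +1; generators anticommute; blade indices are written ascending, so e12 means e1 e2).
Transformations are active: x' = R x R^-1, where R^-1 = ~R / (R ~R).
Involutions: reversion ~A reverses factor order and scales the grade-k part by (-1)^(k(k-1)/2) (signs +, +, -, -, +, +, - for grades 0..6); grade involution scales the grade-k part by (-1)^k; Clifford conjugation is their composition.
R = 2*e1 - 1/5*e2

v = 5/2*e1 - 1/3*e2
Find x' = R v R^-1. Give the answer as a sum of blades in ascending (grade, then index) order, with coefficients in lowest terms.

~R = 2*e1 - 1/5*e2, and R ~R = 101/25, so R^-1 = ~R / (101/25).
R v = 76/15 - 1/6*e12
Answer: 1525/606*e1 - 17/101*e2


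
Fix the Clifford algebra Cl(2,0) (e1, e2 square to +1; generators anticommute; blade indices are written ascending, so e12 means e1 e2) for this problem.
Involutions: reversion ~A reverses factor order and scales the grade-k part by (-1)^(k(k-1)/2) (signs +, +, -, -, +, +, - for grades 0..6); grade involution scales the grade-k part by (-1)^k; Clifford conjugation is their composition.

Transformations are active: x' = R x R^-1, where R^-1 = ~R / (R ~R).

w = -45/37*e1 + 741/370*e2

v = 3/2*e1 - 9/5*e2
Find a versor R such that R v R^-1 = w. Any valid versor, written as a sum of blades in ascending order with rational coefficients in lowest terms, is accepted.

R = v + w = 21/74*e1 + 15/74*e2 works: the equal norms (549/100) guarantee its sandwich swaps v into w.
Answer: 21/74*e1 + 15/74*e2


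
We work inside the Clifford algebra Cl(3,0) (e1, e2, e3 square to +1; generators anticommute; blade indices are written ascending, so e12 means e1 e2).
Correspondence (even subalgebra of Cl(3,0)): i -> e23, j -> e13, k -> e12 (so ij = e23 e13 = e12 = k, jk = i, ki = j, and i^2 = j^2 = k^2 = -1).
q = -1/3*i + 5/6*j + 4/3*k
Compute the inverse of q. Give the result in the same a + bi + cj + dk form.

In blades: q = 4/3*e12 + 5/6*e13 - 1/3*e23.
With qbar = -4/3*e12 - 5/6*e13 + 1/3*e23 (scalar fixed, mapped units negated), q qbar = 31/12 (the sum of squared coefficients), so q^-1 = qbar / (31/12) = -16/31*e12 - 10/31*e13 + 4/31*e23; translating back:
Answer: 4/31*i - 10/31*j - 16/31*k


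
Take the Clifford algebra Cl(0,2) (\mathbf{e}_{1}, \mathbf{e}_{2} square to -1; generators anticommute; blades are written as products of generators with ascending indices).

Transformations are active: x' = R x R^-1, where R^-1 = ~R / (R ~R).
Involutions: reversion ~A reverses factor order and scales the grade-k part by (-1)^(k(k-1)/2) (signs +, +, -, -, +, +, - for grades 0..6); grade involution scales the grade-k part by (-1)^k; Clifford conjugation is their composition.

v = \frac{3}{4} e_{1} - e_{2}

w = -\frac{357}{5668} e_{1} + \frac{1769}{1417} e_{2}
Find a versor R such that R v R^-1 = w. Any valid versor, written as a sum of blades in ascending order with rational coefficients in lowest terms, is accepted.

Here q(v) = q(w) = -\frac{25}{16}; the classical choice R = v + w = \frac{1947}{2834} e_{1} + \frac{352}{1417} e_{2} then realises v -> w under the sandwich.
Answer: \frac{1947}{2834} e_{1} + \frac{352}{1417} e_{2}


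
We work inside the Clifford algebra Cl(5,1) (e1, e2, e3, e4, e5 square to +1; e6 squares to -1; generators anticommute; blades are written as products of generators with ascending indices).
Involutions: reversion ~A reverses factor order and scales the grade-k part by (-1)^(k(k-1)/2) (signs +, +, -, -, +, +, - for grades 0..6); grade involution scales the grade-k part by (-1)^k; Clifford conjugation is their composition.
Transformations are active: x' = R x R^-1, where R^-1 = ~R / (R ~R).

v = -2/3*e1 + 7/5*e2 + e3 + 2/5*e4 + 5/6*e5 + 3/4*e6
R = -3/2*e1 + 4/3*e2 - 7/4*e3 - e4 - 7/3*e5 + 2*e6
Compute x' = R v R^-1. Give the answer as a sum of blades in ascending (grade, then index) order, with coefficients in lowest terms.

~R = -3/2*e1 + 4/3*e2 - 7/4*e3 - e4 - 7/3*e5 + 2*e6, and R ~R = 1373/144, so R^-1 = ~R / (1373/144).
R v = -491/180 - 109/90*e1 e2 - 8/3*e1 e3 - 19/15*e1 e4 - 101/36*e1 e5 + 5/24*e1 e6 + 227/60*e2 e3 + 29/15*e2 e4 + 197/45*e2 e5 - 9/5*e2 e6 + 3/10*e3 e4 + 7/8*e3 e5 - 53/16*e3 e6 + 1/10*e4 e5 - 31/20*e4 e6 - 41/12*e5 e6
Answer: 31406/20595*e1 - 8909/4119*e2 + 9/6865*e3 + 1182/6865*e4 + 6889/13730*e5 - 52019/27460*e6


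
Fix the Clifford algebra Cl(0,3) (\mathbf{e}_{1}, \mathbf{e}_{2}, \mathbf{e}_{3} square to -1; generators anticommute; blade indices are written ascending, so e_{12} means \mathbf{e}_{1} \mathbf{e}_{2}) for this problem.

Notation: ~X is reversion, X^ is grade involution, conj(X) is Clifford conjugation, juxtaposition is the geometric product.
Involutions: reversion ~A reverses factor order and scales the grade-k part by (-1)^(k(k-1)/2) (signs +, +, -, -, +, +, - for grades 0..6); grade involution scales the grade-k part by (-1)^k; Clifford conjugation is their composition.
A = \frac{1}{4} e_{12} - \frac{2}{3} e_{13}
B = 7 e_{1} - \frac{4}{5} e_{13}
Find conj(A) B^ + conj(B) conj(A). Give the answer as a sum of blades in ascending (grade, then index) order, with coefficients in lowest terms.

first term: \frac{8}{15} + \frac{7}{4} e_{2} - \frac{14}{3} e_{3} + \frac{1}{5} e_{23}
second term: -\frac{8}{15} - \frac{7}{4} e_{2} + \frac{14}{3} e_{3} + \frac{1}{5} e_{23}
Answer: \frac{2}{5} e_{23}


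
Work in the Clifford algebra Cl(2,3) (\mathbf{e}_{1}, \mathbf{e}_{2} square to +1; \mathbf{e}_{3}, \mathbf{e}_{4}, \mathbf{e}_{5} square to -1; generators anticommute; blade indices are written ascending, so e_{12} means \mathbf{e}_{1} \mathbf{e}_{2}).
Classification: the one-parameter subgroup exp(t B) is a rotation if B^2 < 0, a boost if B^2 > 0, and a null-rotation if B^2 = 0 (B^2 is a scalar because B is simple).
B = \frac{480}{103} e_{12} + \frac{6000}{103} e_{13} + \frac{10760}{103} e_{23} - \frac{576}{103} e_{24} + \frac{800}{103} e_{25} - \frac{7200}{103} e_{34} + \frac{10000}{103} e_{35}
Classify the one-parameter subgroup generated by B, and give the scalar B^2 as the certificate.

B^2 term by term: the squares give (\frac{480}{103})^2*(e_{12})^2 + (\frac{6000}{103})^2*(e_{13})^2 + (\frac{10760}{103})^2*(e_{23})^2 + (-\frac{576}{103})^2*(e_{24})^2 + (\frac{800}{103})^2*(e_{25})^2 + (-\frac{7200}{103})^2*(e_{34})^2 + (\frac{10000}{103})^2*(e_{35})^2 = \frac{230400}{10609}*(-1) + \frac{36000000}{10609}*(+1) + \frac{115777600}{10609}*(+1) + \frac{331776}{10609}*(+1) + \frac{640000}{10609}*(+1) + \frac{51840000}{10609}*(-1) + \frac{100000000}{10609}*(-1) = 64 (each basis 2-blade squares to minus the product of its generators' squares); cross terms between blades sharing an index anticommute and cancel; the commuting (index-disjoint) pairs give grade-4 terms 2*c*c'*(blade product), which cancel blade by blade — e_{1234}: -\frac{6912000}{10609} + \frac{6912000}{10609} = 0; e_{1235}: \frac{9600000}{10609} - \frac{9600000}{10609} = 0; e_{2345}: \frac{11520000}{10609} - \frac{11520000}{10609} = 0 — confirming B is simple. So B^2 = 64.
Answer: boost, certificate B^2 = 64. Why this suffices: the scalar 64 survives any versor conjugation, so its sign alone determines the class however B is presented.


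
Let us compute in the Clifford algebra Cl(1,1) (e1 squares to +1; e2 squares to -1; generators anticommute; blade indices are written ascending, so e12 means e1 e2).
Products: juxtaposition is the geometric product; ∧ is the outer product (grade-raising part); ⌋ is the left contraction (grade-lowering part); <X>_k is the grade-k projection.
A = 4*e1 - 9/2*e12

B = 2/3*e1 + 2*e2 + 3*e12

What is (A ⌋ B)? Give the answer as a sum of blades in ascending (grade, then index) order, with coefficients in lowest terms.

step 1: -65/6 + 12*e2
Answer: -65/6 + 12*e2


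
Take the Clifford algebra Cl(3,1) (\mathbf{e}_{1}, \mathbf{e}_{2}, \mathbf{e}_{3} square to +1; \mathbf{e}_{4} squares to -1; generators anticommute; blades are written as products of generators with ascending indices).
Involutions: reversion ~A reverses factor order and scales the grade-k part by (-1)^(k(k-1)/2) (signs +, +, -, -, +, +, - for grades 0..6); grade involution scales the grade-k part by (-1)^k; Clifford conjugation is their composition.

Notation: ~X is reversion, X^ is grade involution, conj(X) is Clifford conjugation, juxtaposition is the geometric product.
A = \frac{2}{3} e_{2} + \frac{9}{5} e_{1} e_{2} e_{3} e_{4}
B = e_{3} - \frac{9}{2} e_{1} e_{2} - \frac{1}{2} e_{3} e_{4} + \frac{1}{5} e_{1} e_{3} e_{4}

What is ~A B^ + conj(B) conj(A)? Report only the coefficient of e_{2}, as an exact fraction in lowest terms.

first term: 3 e_{1} + \frac{9}{25} e_{2} - \frac{9}{10} e_{1} e_{2} - \frac{2}{3} e_{2} e_{3} + \frac{81}{10} e_{3} e_{4} + \frac{9}{5} e_{1} e_{2} e_{4} - \frac{1}{3} e_{2} e_{3} e_{4} + \frac{2}{15} e_{1} e_{2} e_{3} e_{4}
second term: -3 e_{1} + \frac{9}{25} e_{2} + \frac{9}{10} e_{1} e_{2} - \frac{2}{3} e_{2} e_{3} - \frac{81}{10} e_{3} e_{4} - \frac{9}{5} e_{1} e_{2} e_{4} - \frac{1}{3} e_{2} e_{3} e_{4} - \frac{2}{15} e_{1} e_{2} e_{3} e_{4}
Answer: \frac{18}{25}


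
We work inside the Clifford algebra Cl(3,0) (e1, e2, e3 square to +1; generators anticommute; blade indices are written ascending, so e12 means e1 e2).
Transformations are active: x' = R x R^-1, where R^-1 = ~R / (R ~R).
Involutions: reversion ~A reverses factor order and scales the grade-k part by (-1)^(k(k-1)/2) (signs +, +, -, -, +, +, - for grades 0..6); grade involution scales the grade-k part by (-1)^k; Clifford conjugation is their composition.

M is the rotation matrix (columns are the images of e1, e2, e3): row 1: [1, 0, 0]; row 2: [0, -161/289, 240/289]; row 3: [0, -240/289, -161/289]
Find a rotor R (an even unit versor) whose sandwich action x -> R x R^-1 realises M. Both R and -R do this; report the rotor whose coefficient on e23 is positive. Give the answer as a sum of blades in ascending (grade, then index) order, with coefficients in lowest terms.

Method: write R = a + b12*e12 + b13*e13 + b23*e23 with a^2 + b12^2 + b13^2 + b23^2 = 1 (so R^-1 = ~R). Expanding the columns R e_j ~R gives tr M = 4a^2 - 1 and, from the antisymmetric part, M21 - M12 = -4a*b12, M13 - M31 = 4a*b13, M32 - M23 = -4a*b23.
Here tr M = -33/289, so a^2 = (1 + tr M)/4 = 64/289 and a = ±8/17. Taking a = 8/17: M21 - M12 = 0, M13 - M31 = 0, M32 - M23 = -480/289, giving b12 = 0, b13 = 0, b23 = 15/17, i.e. R = 8/17 + 15/17*e23.
Its e23 coefficient is already positive.
Answer: 8/17 + 15/17*e23. Key observation: the double cover Spin(3) -> SO(3) sends R and -R to the same matrix (trace -33/289 here), so the stated sign of the e23 coefficient is what selects one sheet.


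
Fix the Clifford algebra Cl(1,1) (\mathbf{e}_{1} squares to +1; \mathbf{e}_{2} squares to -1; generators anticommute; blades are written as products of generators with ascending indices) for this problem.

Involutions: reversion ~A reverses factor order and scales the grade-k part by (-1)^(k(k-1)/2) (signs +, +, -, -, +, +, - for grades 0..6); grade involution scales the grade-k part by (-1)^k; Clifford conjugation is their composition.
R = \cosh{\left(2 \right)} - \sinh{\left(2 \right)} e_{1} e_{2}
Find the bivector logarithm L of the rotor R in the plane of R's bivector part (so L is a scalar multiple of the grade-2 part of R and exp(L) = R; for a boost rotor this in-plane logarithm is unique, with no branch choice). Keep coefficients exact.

The scalar part of R is \cosh{\left(2 \right)}, so cosh pins the rapidity up to sign — the sign comes from the bivector part; dividing that part by sinh of the rapidity yields the plane, and the in-plane L = rapidity * plane is unique because the two sign choices cancel.
Concretely: cosh(rapidity) = \cosh{\left(2 \right)} gives rapidity = ±2, and since rapidity/sinh(rapidity) is even the sign is immaterial: L = (rapidity/sinh(rapidity)) * <R>_2 = (\frac{2}{\sinh{\left(2 \right)}}) * <R>_2.
Answer: -2 e_{1} e_{2}


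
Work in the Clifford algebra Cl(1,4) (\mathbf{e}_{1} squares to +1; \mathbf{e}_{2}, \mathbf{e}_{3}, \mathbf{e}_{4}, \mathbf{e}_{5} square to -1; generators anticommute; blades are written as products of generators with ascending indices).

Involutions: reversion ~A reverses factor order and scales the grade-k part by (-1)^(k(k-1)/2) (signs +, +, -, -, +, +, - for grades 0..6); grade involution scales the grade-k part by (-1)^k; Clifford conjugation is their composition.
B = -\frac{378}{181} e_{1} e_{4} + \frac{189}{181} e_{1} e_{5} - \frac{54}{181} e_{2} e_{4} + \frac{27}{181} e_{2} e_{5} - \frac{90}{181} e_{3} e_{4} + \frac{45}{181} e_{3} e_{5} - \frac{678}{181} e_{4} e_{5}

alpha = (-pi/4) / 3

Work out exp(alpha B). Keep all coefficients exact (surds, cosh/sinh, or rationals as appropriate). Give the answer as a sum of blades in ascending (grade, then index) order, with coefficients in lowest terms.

B^2 term by term: the squares give (-\frac{378}{181})^2*(e_{1} e_{4})^2 + (\frac{189}{181})^2*(e_{1} e_{5})^2 + (-\frac{54}{181})^2*(e_{2} e_{4})^2 + (\frac{27}{181})^2*(e_{2} e_{5})^2 + (-\frac{90}{181})^2*(e_{3} e_{4})^2 + (\frac{45}{181})^2*(e_{3} e_{5})^2 + (-\frac{678}{181})^2*(e_{4} e_{5})^2 = \frac{142884}{32761}*(+1) + \frac{35721}{32761}*(+1) + \frac{2916}{32761}*(-1) + \frac{729}{32761}*(-1) + \frac{8100}{32761}*(-1) + \frac{2025}{32761}*(-1) + \frac{459684}{32761}*(-1) = -9 (each basis 2-blade squares to minus the product of its generators' squares); cross terms between blades sharing an index anticommute and cancel; the commuting (index-disjoint) pairs give grade-4 terms 2*c*c'*(blade product), which cancel blade by blade — e_{1} e_{2} e_{4} e_{5}: \frac{20412}{32761} - \frac{20412}{32761} = 0; e_{1} e_{3} e_{4} e_{5}: \frac{34020}{32761} - \frac{34020}{32761} = 0; e_{2} e_{3} e_{4} e_{5}: \frac{4860}{32761} - \frac{4860}{32761} = 0 — confirming B is simple. So B^2 = -9.
B^2 = -9 — a negative square means the series sums to a rotation: l = 3, alpha*l = - \frac{\pi}{4}, so exp(alpha B) = cos(- \frac{\pi}{4}) + (sin(- \frac{\pi}{4})/3)*B = \frac{\sqrt{2}}{2} + (- \frac{\sqrt{2}}{6})*B.
Answer: \frac{\sqrt{2}}{2} + \frac{63 \sqrt{2}}{181} e_{1} e_{4} - \frac{63 \sqrt{2}}{362} e_{1} e_{5} + \frac{9 \sqrt{2}}{181} e_{2} e_{4} - \frac{9 \sqrt{2}}{362} e_{2} e_{5} + \frac{15 \sqrt{2}}{181} e_{3} e_{4} - \frac{15 \sqrt{2}}{362} e_{3} e_{5} + \frac{113 \sqrt{2}}{181} e_{4} e_{5}


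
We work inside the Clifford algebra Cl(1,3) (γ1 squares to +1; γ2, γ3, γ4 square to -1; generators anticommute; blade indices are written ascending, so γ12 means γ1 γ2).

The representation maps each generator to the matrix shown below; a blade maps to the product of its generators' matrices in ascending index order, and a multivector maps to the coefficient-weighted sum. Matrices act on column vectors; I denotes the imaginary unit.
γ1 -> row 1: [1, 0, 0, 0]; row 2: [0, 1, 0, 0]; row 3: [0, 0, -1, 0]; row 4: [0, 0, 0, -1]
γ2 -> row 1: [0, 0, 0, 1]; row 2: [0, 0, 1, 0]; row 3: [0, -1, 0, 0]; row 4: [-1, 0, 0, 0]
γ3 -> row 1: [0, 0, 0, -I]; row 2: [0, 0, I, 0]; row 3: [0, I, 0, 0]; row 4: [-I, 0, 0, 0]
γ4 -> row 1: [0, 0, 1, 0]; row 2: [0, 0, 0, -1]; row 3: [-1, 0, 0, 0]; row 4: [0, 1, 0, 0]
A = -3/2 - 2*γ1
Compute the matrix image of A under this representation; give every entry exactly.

M = (-3/2)*1 + (-2)*rho(γ1), summed entrywise (1 is the identity matrix):
Answer: row 1: [-7/2, 0, 0, 0]; row 2: [0, -7/2, 0, 0]; row 3: [0, 0, 1/2, 0]; row 4: [0, 0, 0, 1/2]


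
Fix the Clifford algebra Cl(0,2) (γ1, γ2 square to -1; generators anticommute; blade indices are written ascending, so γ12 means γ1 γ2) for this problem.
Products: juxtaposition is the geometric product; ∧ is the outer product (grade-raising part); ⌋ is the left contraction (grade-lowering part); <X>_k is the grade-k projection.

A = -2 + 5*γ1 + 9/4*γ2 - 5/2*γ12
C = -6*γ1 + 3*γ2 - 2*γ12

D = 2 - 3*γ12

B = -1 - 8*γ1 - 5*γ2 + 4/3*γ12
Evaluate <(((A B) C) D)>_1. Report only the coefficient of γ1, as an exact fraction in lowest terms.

step 1: 679/12 + 3/2*γ1 + 253/12*γ2 - 43/6*γ12
step 2: -823/12 - 2161/6*γ1 + 863/4*γ2 + 107/6*γ12
step 3: -251/3 - 16411/12*γ1 - 649*γ2 + 2897/12*γ12
step 4: -16411/12*γ1 - 649*γ2
Answer: -16411/12


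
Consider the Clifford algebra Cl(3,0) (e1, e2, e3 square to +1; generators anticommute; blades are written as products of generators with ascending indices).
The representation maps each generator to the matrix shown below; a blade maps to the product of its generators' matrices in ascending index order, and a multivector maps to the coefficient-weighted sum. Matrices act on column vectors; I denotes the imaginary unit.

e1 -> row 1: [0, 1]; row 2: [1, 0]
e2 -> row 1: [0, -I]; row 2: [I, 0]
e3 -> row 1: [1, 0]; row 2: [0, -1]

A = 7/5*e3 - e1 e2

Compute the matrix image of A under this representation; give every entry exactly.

Bivector images (products of the table entries): rho(e1 e2) = rho(e1)rho(e2) = row 1: [I, 0]; row 2: [0, -I].
M = (7/5)*rho(e3) + (-1)*rho(e1 e2), summed entrywise:
Answer: row 1: [7/5 - I, 0]; row 2: [0, -7/5 + I]
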